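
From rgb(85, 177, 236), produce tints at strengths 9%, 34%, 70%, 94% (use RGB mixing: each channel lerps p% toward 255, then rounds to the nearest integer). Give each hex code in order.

#64b8ee, #8fccf2, #cce8f9, #f5fafe

9%: (85 + 15.3 = 100.3→100, 177 + 7.02 = 184.02→184, 236 + 1.71 = 237.71→238) → #64b8ee
34%: (85 + 57.8 = 142.8→143, 177 + 26.52 = 203.52→204, 236 + 6.46 = 242.46→242) → #8fccf2
70%: (85 + 119 = 204→204, 177 + 54.6 = 231.6→232, 236 + 13.3 = 249.3→249) → #cce8f9
94%: (85 + 159.8 = 244.8→245, 177 + 73.32 = 250.32→250, 236 + 17.86 = 253.86→254) → #f5fafe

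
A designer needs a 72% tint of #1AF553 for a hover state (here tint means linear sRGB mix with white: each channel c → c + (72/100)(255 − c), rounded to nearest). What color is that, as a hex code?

#1AF553 is rgb(26, 245, 83).
Per channel, c → c + 0.72(255 − c):
  R: 26 + 0.72×(255−26) = 26 + 164.88 = 190.88 → 191
  G: 245 + 7.2 = 252.2 → 252
  B: 83 + 123.84 = 206.84 → 207
rgb(191, 252, 207) = #BFFCCF.

#BFFCCF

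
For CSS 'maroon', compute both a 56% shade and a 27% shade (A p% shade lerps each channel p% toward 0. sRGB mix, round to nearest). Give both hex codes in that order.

CSS maroon is rgb(128, 0, 0).
56% shade:
  R: 128 + 0.56×(0−128) = 128 − 71.68 = 56.32 → 56
  G: 0 + 0 = 0 → 0
  B: 0 + 0.56×(0−0) = 0 + 0 = 0 → 0
  → #380000
27% shade:
  R: 128 + 0.27×(0−128) = 128 − 34.56 = 93.44 → 93
  G: 0 + 0 = 0 → 0
  B: 0 + 0.27×(0−0) = 0 + 0 = 0 → 0
  → #5D0000

#380000, #5D0000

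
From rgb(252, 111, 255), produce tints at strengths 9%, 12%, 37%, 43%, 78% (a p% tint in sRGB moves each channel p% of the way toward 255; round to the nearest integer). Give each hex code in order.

9%: (252→252, 111 + 12.96 = 123.96→124, 255→255) → #FC7CFF
12%: (252→252, 111 + 17.28 = 128.28→128, 255→255) → #FC80FF
37%: (252 + 1.11 = 253.11→253, 111 + 53.28 = 164.28→164, 255→255) → #FDA4FF
43%: (252 + 1.29 = 253.29→253, 111 + 61.92 = 172.92→173, 255→255) → #FDADFF
78%: (252 + 2.34 = 254.34→254, 111 + 112.32 = 223.32→223, 255→255) → #FEDFFF

#FC7CFF, #FC80FF, #FDA4FF, #FDADFF, #FEDFFF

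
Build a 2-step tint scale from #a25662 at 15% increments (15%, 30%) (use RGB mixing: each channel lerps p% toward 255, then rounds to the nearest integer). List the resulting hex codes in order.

#b06f7a, #be8991

#a25662 is rgb(162, 86, 98).
15%: (162 + 13.95 = 175.95→176, 86 + 25.35 = 111.35→111, 98 + 23.55 = 121.55→122) → #b06f7a
30%: (162 + 27.9 = 189.9→190, 86 + 50.7 = 136.7→137, 98 + 47.1 = 145.1→145) → #be8991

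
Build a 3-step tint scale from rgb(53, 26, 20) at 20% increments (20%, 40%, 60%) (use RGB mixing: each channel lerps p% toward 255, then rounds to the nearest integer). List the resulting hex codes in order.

20%: (53 + 40.4 = 93.4→93, 26 + 45.8 = 71.8→72, 20 + 47 = 67→67) → #5d4843
40%: (53 + 80.8 = 133.8→134, 26 + 91.6 = 117.6→118, 20 + 94 = 114→114) → #867672
60%: (53 + 121.2 = 174.2→174, 26 + 137.4 = 163.4→163, 20 + 141 = 161→161) → #aea3a1

#5d4843, #867672, #aea3a1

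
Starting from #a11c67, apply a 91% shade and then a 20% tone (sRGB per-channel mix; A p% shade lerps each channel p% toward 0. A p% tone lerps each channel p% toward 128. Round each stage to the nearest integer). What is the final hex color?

#251c21

#a11c67 is rgb(161, 28, 103).
Lerp each channel 91% toward 0:
  R: 161 + 0.91×(0−161) = 161 − 146.51 = 14.49 → 14
  G: 28 + 0.91×(0−28) = 28 − 25.48 = 2.52 → 3
  B: 103 + 0.91×(0−103) = 103 − 93.73 = 9.27 → 9
After the shade: rgb(14, 3, 9) = #0e0309.
Lerp each channel 20% toward 128:
  R: 14 + 22.8 = 36.8 → 37
  G: 3 + 0.2×(128−3) = 3 + 25 = 28 → 28
  B: 9 + 0.2×(128−9) = 9 + 23.8 = 32.8 → 33
rgb(37, 28, 33) = #251c21.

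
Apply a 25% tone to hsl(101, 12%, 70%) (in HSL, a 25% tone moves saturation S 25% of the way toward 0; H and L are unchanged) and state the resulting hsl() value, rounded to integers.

S moves 25% from 12 toward 0: 12 − 3 = 9 → 9.
H and L are unchanged.

hsl(101, 9%, 70%)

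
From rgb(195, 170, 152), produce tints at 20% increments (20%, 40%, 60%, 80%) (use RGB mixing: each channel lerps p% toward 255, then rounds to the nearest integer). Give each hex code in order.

20%: (195 + 12 = 207→207, 170 + 17 = 187→187, 152 + 20.6 = 172.6→173) → #CFBBAD
40%: (195 + 24 = 219→219, 170 + 34 = 204→204, 152 + 41.2 = 193.2→193) → #DBCCC1
60%: (195 + 36 = 231→231, 170 + 51 = 221→221, 152 + 61.8 = 213.8→214) → #E7DDD6
80%: (195 + 48 = 243→243, 170 + 68 = 238→238, 152 + 82.4 = 234.4→234) → #F3EEEA

#CFBBAD, #DBCCC1, #E7DDD6, #F3EEEA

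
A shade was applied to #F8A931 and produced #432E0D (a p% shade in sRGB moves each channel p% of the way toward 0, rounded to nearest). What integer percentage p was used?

73%

#F8A931 is rgb(248, 169, 49); #432E0D is rgb(67, 46, 13).
On the R channel (widest range): 67 ≈ 248 + (p/100)(0 − 248), so p ≈ 100×(67 − 248)/(0 − 248) = -18100/-248 = 72.98.
p = 73 reproduces all three channels after rounding.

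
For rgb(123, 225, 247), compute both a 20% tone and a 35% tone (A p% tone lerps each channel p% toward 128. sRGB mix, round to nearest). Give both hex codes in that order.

#7CCEDF, #7DBFCD

20% tone:
  R: 123 + 0.2×(128−123) = 123 + 1 = 124 → 124
  G: 225 − 19.4 = 205.6 → 206
  B: 247 + 0.2×(128−247) = 247 − 23.8 = 223.2 → 223
  → #7CCEDF
35% tone:
  R: 123 + 1.75 = 124.75 → 125
  G: 225 + 0.35×(128−225) = 225 − 33.95 = 191.05 → 191
  B: 247 + 0.35×(128−247) = 247 − 41.65 = 205.35 → 205
  → #7DBFCD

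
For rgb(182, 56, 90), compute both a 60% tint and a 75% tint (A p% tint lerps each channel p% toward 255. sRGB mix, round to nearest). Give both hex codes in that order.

#e2afbd, #edcdd6

60% tint:
  R: 182 + 0.6×(255−182) = 182 + 43.8 = 225.8 → 226
  G: 56 + 119.4 = 175.4 → 175
  B: 90 + 0.6×(255−90) = 90 + 99 = 189 → 189
  → #e2afbd
75% tint:
  R: 182 + 54.75 = 236.75 → 237
  G: 56 + 0.75×(255−56) = 56 + 149.25 = 205.25 → 205
  B: 90 + 0.75×(255−90) = 90 + 123.75 = 213.75 → 214
  → #edcdd6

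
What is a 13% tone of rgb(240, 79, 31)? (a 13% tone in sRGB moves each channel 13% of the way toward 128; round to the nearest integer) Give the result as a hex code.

#e1552c

Lerp each channel 13% toward 128:
  R: 240 − 14.56 = 225.44 → 225
  G: 79 + 6.37 = 85.37 → 85
  B: 31 + 0.13×(128−31) = 31 + 12.61 = 43.61 → 44
rgb(225, 85, 44) = #e1552c.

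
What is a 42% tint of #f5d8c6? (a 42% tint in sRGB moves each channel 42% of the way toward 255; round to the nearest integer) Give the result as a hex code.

#f5d8c6 is rgb(245, 216, 198).
A 42% tint moves each channel 42% toward 255:
  R: 245 + 4.2 = 249.2 → 249
  G: 216 + 16.38 = 232.38 → 232
  B: 198 + 0.42×(255−198) = 198 + 23.94 = 221.94 → 222
rgb(249, 232, 222) = #f9e8de.

#f9e8de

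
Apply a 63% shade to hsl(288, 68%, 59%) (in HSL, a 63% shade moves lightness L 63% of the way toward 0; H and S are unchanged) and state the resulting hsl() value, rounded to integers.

L moves 63% from 59 toward 0: 59 − 37.17 = 21.83 → 22.
H and S are unchanged.

hsl(288, 68%, 22%)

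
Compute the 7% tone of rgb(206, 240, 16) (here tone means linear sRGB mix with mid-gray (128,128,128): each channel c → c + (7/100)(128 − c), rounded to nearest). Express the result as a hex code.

#C9E818

Lerp each channel 7% toward 128:
  R: 206 + 0.07×(128−206) = 206 − 5.46 = 200.54 → 201
  G: 240 − 7.84 = 232.16 → 232
  B: 16 + 0.07×(128−16) = 16 + 7.84 = 23.84 → 24
rgb(201, 232, 24) = #C9E818.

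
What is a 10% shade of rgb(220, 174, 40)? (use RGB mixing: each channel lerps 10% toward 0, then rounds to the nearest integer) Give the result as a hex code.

#c69d24

Lerp each channel 10% toward 0:
  R: 220 + 0.1×(0−220) = 220 − 22 = 198 → 198
  G: 174 + 0.1×(0−174) = 174 − 17.4 = 156.6 → 157
  B: 40 + 0.1×(0−40) = 40 − 4 = 36 → 36
rgb(198, 157, 36) = #c69d24.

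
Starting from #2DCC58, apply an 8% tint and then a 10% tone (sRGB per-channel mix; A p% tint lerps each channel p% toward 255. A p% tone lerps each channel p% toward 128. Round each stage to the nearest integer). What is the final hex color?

#2DCC58 is rgb(45, 204, 88).
An 8% tint moves each channel 8% toward 255:
  R: 45 + 16.8 = 61.8 → 62
  G: 204 + 0.08×(255−204) = 204 + 4.08 = 208.08 → 208
  B: 88 + 13.36 = 101.36 → 101
After the tint: rgb(62, 208, 101) = #3ED065.
Per channel, c → c + 0.1(128 − c):
  R: 62 + 0.1×(128−62) = 62 + 6.6 = 68.6 → 69
  G: 208 + 0.1×(128−208) = 208 − 8 = 200 → 200
  B: 101 + 0.1×(128−101) = 101 + 2.7 = 103.7 → 104
rgb(69, 200, 104) = #45C868.

#45C868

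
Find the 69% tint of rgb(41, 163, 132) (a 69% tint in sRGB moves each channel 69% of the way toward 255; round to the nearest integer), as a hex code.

#BDE2D9

Lerp each channel 69% toward 255:
  R: 41 + 0.69×(255−41) = 41 + 147.66 = 188.66 → 189
  G: 163 + 63.48 = 226.48 → 226
  B: 132 + 0.69×(255−132) = 132 + 84.87 = 216.87 → 217
rgb(189, 226, 217) = #BDE2D9.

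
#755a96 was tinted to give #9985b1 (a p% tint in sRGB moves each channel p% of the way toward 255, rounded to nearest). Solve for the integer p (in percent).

26%

#755a96 is rgb(117, 90, 150); #9985b1 is rgb(153, 133, 177).
On the G channel (widest range): 133 ≈ 90 + (p/100)(255 − 90), so p ≈ 100×(133 − 90)/(255 − 90) = 4300/165 = 26.06.
p = 26 reproduces all three channels after rounding.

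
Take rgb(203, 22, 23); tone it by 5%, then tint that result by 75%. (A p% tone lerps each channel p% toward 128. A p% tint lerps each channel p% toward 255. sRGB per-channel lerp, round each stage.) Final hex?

Lerp each channel 5% toward 128:
  R: 203 − 3.75 = 199.25 → 199
  G: 22 + 5.3 = 27.3 → 27
  B: 23 + 0.05×(128−23) = 23 + 5.25 = 28.25 → 28
After the tone: rgb(199, 27, 28) = #c71b1c.
A 75% tint moves each channel 75% toward 255:
  R: 199 + 42 = 241 → 241
  G: 27 + 0.75×(255−27) = 27 + 171 = 198 → 198
  B: 28 + 0.75×(255−28) = 28 + 170.25 = 198.25 → 198
rgb(241, 198, 198) = #f1c6c6.

#f1c6c6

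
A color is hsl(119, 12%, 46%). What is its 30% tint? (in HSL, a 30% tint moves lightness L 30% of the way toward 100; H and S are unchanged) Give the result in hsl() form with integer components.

hsl(119, 12%, 62%)

L moves 30% from 46 toward 100: 46 + 16.2 = 62.2 → 62.
H and S are unchanged.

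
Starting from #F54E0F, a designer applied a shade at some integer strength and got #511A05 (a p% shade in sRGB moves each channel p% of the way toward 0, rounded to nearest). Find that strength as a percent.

67%

#F54E0F is rgb(245, 78, 15); #511A05 is rgb(81, 26, 5).
On the R channel (widest range): 81 ≈ 245 + (p/100)(0 − 245), so p ≈ 100×(81 − 245)/(0 − 245) = -16400/-245 = 66.94.
p = 67 reproduces all three channels after rounding.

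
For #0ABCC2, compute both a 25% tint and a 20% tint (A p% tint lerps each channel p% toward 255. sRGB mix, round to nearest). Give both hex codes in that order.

#47CDD1, #3BC9CE

#0ABCC2 is rgb(10, 188, 194).
25% tint:
  R: 10 + 61.25 = 71.25 → 71
  G: 188 + 0.25×(255−188) = 188 + 16.75 = 204.75 → 205
  B: 194 + 15.25 = 209.25 → 209
  → #47CDD1
20% tint:
  R: 10 + 49 = 59 → 59
  G: 188 + 0.2×(255−188) = 188 + 13.4 = 201.4 → 201
  B: 194 + 0.2×(255−194) = 194 + 12.2 = 206.2 → 206
  → #3BC9CE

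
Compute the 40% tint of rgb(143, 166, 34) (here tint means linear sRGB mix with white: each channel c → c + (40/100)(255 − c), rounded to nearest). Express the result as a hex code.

#BCCA7A

A 40% tint moves each channel 40% toward 255:
  R: 143 + 0.4×(255−143) = 143 + 44.8 = 187.8 → 188
  G: 166 + 0.4×(255−166) = 166 + 35.6 = 201.6 → 202
  B: 34 + 88.4 = 122.4 → 122
rgb(188, 202, 122) = #BCCA7A.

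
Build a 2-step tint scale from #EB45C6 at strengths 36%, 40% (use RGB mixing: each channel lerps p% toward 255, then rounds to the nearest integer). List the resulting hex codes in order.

#F288DB, #F38FDD

#EB45C6 is rgb(235, 69, 198).
36%: (235 + 7.2 = 242.2→242, 69 + 66.96 = 135.96→136, 198 + 20.52 = 218.52→219) → #F288DB
40%: (235 + 8 = 243→243, 69 + 74.4 = 143.4→143, 198 + 22.8 = 220.8→221) → #F38FDD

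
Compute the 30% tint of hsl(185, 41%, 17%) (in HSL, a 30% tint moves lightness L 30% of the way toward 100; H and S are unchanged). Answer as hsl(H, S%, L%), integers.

hsl(185, 41%, 42%)

L moves 30% from 17 toward 100: 17 + 24.9 = 41.9 → 42.
H and S are unchanged.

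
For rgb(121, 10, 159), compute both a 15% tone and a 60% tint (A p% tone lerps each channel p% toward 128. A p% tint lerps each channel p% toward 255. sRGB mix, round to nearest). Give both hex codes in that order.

15% tone:
  R: 121 + 0.15×(128−121) = 121 + 1.05 = 122.05 → 122
  G: 10 + 0.15×(128−10) = 10 + 17.7 = 27.7 → 28
  B: 159 − 4.65 = 154.35 → 154
  → #7a1c9a
60% tint:
  R: 121 + 80.4 = 201.4 → 201
  G: 10 + 0.6×(255−10) = 10 + 147 = 157 → 157
  B: 159 + 0.6×(255−159) = 159 + 57.6 = 216.6 → 217
  → #c99dd9

#7a1c9a, #c99dd9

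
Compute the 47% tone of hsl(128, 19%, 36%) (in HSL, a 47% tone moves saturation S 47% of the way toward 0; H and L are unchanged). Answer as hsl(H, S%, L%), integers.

S moves 47% from 19 toward 0: 19 − 8.93 = 10.07 → 10.
H and L are unchanged.

hsl(128, 10%, 36%)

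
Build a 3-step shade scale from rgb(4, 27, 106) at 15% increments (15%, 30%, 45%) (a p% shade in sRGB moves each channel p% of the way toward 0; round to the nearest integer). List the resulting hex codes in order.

15%: (4 − 0.6 = 3.4→3, 27 − 4.05 = 22.95→23, 106 − 15.9 = 90.1→90) → #03175A
30%: (4 − 1.2 = 2.8→3, 27 − 8.1 = 18.9→19, 106 − 31.8 = 74.2→74) → #03134A
45%: (4 − 1.8 = 2.2→2, 27 − 12.15 = 14.85→15, 106 − 47.7 = 58.3→58) → #020F3A

#03175A, #03134A, #020F3A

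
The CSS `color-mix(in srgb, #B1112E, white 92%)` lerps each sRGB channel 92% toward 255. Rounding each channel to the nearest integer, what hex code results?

#B1112E is rgb(177, 17, 46).
Lerp each channel 92% toward 255:
  R: 177 + 0.92×(255−177) = 177 + 71.76 = 248.76 → 249
  G: 17 + 218.96 = 235.96 → 236
  B: 46 + 192.28 = 238.28 → 238
rgb(249, 236, 238) = #F9ECEE.

#F9ECEE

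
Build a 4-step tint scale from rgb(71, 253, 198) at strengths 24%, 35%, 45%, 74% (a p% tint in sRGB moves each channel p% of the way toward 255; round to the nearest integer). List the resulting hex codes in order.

24%: (71 + 44.16 = 115.16→115, 253→253, 198 + 13.68 = 211.68→212) → #73fdd4
35%: (71 + 64.4 = 135.4→135, 253 + 0.7 = 253.7→254, 198 + 19.95 = 217.95→218) → #87feda
45%: (71 + 82.8 = 153.8→154, 253 + 0.9 = 253.9→254, 198 + 25.65 = 223.65→224) → #9afee0
74%: (71 + 136.16 = 207.16→207, 253 + 1.48 = 254.48→254, 198 + 42.18 = 240.18→240) → #cffef0

#73fdd4, #87feda, #9afee0, #cffef0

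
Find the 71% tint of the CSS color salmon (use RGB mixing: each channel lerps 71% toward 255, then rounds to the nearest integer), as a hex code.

#FEDAD6

CSS salmon is rgb(250, 128, 114).
A 71% tint moves each channel 71% toward 255:
  R: 250 + 0.71×(255−250) = 250 + 3.55 = 253.55 → 254
  G: 128 + 0.71×(255−128) = 128 + 90.17 = 218.17 → 218
  B: 114 + 100.11 = 214.11 → 214
rgb(254, 218, 214) = #FEDAD6.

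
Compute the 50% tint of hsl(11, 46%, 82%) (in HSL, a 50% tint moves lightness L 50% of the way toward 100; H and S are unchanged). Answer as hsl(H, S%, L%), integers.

L moves 50% from 82 toward 100: 82 + 9 = 91 → 91.
H and S are unchanged.

hsl(11, 46%, 91%)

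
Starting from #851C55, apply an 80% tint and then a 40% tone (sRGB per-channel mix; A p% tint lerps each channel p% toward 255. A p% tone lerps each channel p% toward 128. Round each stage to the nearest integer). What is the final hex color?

#BEB1B8

#851C55 is rgb(133, 28, 85).
Per channel, c → c + 0.8(255 − c):
  R: 133 + 97.6 = 230.6 → 231
  G: 28 + 0.8×(255−28) = 28 + 181.6 = 209.6 → 210
  B: 85 + 136 = 221 → 221
After the tint: rgb(231, 210, 221) = #E7D2DD.
Lerp each channel 40% toward 128:
  R: 231 + 0.4×(128−231) = 231 − 41.2 = 189.8 → 190
  G: 210 + 0.4×(128−210) = 210 − 32.8 = 177.2 → 177
  B: 221 + 0.4×(128−221) = 221 − 37.2 = 183.8 → 184
rgb(190, 177, 184) = #BEB1B8.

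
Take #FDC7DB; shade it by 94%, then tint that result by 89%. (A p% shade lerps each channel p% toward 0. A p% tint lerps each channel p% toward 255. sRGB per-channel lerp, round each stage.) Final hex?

#E5E4E4

#FDC7DB is rgb(253, 199, 219).
A 94% shade moves each channel 94% toward 0:
  R: 253 + 0.94×(0−253) = 253 − 237.82 = 15.18 → 15
  G: 199 + 0.94×(0−199) = 199 − 187.06 = 11.94 → 12
  B: 219 − 205.86 = 13.14 → 13
After the shade: rgb(15, 12, 13) = #0F0C0D.
Lerp each channel 89% toward 255:
  R: 15 + 0.89×(255−15) = 15 + 213.6 = 228.6 → 229
  G: 12 + 0.89×(255−12) = 12 + 216.27 = 228.27 → 228
  B: 13 + 0.89×(255−13) = 13 + 215.38 = 228.38 → 228
rgb(229, 228, 228) = #E5E4E4.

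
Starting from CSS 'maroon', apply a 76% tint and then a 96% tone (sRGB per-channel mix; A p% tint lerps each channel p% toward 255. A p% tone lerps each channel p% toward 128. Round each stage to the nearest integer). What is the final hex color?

#848383

CSS maroon is rgb(128, 0, 0).
Per channel, c → c + 0.76(255 − c):
  R: 128 + 96.52 = 224.52 → 225
  G: 0 + 0.76×(255−0) = 0 + 193.8 = 193.8 → 194
  B: 0 + 0.76×(255−0) = 0 + 193.8 = 193.8 → 194
After the tint: rgb(225, 194, 194) = #e1c2c2.
Per channel, c → c + 0.96(128 − c):
  R: 225 − 93.12 = 131.88 → 132
  G: 194 + 0.96×(128−194) = 194 − 63.36 = 130.64 → 131
  B: 194 + 0.96×(128−194) = 194 − 63.36 = 130.64 → 131
rgb(132, 131, 131) = #848383.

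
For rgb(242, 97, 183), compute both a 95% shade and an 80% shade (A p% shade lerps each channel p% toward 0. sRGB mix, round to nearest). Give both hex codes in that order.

#0C0509, #301325

95% shade:
  R: 242 + 0.95×(0−242) = 242 − 229.9 = 12.1 → 12
  G: 97 − 92.15 = 4.85 → 5
  B: 183 + 0.95×(0−183) = 183 − 173.85 = 9.15 → 9
  → #0C0509
80% shade:
  R: 242 − 193.6 = 48.4 → 48
  G: 97 + 0.8×(0−97) = 97 − 77.6 = 19.4 → 19
  B: 183 − 146.4 = 36.6 → 37
  → #301325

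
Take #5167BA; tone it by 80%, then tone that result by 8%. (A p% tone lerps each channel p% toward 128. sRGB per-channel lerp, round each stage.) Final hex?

#5167BA is rgb(81, 103, 186).
Per channel, c → c + 0.8(128 − c):
  R: 81 + 37.6 = 118.6 → 119
  G: 103 + 0.8×(128−103) = 103 + 20 = 123 → 123
  B: 186 + 0.8×(128−186) = 186 − 46.4 = 139.6 → 140
After the tone: rgb(119, 123, 140) = #777B8C.
An 8% tone moves each channel 8% toward 128:
  R: 119 + 0.72 = 119.72 → 120
  G: 123 + 0.08×(128−123) = 123 + 0.4 = 123.4 → 123
  B: 140 + 0.08×(128−140) = 140 − 0.96 = 139.04 → 139
rgb(120, 123, 139) = #787B8B.

#787B8B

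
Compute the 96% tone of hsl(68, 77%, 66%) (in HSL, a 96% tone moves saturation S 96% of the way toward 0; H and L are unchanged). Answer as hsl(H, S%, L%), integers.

S moves 96% from 77 toward 0: 77 − 73.92 = 3.08 → 3.
H and L are unchanged.

hsl(68, 3%, 66%)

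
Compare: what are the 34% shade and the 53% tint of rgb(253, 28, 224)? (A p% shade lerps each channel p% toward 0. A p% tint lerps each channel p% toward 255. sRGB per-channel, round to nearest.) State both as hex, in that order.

#A71294, #FE94F0

34% shade:
  R: 253 + 0.34×(0−253) = 253 − 86.02 = 166.98 → 167
  G: 28 + 0.34×(0−28) = 28 − 9.52 = 18.48 → 18
  B: 224 − 76.16 = 147.84 → 148
  → #A71294
53% tint:
  R: 253 + 1.06 = 254.06 → 254
  G: 28 + 120.31 = 148.31 → 148
  B: 224 + 0.53×(255−224) = 224 + 16.43 = 240.43 → 240
  → #FE94F0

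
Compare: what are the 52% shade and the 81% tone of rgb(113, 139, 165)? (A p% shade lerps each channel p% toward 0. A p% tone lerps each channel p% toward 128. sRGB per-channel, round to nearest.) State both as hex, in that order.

#36434f, #7d8287

52% shade:
  R: 113 + 0.52×(0−113) = 113 − 58.76 = 54.24 → 54
  G: 139 + 0.52×(0−139) = 139 − 72.28 = 66.72 → 67
  B: 165 − 85.8 = 79.2 → 79
  → #36434f
81% tone:
  R: 113 + 0.81×(128−113) = 113 + 12.15 = 125.15 → 125
  G: 139 + 0.81×(128−139) = 139 − 8.91 = 130.09 → 130
  B: 165 + 0.81×(128−165) = 165 − 29.97 = 135.03 → 135
  → #7d8287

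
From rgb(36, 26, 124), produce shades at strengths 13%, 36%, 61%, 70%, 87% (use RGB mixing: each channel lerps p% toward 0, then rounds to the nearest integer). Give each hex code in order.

#1F176C, #17114F, #0E0A30, #0B0825, #050310

13%: (36 − 4.68 = 31.32→31, 26 − 3.38 = 22.62→23, 124 − 16.12 = 107.88→108) → #1F176C
36%: (36 − 12.96 = 23.04→23, 26 − 9.36 = 16.64→17, 124 − 44.64 = 79.36→79) → #17114F
61%: (36 − 21.96 = 14.04→14, 26 − 15.86 = 10.14→10, 124 − 75.64 = 48.36→48) → #0E0A30
70%: (36 − 25.2 = 10.8→11, 26 − 18.2 = 7.8→8, 124 − 86.8 = 37.2→37) → #0B0825
87%: (36 − 31.32 = 4.68→5, 26 − 22.62 = 3.38→3, 124 − 107.88 = 16.12→16) → #050310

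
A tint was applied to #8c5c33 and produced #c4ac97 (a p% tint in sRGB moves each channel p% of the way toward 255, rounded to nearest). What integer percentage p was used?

49%

#8c5c33 is rgb(140, 92, 51); #c4ac97 is rgb(196, 172, 151).
On the B channel (widest range): 151 ≈ 51 + (p/100)(255 − 51), so p ≈ 100×(151 − 51)/(255 − 51) = 10000/204 = 49.02.
p = 49 reproduces all three channels after rounding.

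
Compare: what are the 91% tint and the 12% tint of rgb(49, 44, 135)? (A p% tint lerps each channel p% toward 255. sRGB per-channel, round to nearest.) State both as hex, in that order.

91% tint:
  R: 49 + 0.91×(255−49) = 49 + 187.46 = 236.46 → 236
  G: 44 + 0.91×(255−44) = 44 + 192.01 = 236.01 → 236
  B: 135 + 109.2 = 244.2 → 244
  → #ececf4
12% tint:
  R: 49 + 0.12×(255−49) = 49 + 24.72 = 73.72 → 74
  G: 44 + 25.32 = 69.32 → 69
  B: 135 + 14.4 = 149.4 → 149
  → #4a4595

#ececf4, #4a4595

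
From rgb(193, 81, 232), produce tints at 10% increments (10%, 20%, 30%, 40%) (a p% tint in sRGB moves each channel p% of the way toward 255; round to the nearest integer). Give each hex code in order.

10%: (193 + 6.2 = 199.2→199, 81 + 17.4 = 98.4→98, 232 + 2.3 = 234.3→234) → #C762EA
20%: (193 + 12.4 = 205.4→205, 81 + 34.8 = 115.8→116, 232 + 4.6 = 236.6→237) → #CD74ED
30%: (193 + 18.6 = 211.6→212, 81 + 52.2 = 133.2→133, 232 + 6.9 = 238.9→239) → #D485EF
40%: (193 + 24.8 = 217.8→218, 81 + 69.6 = 150.6→151, 232 + 9.2 = 241.2→241) → #DA97F1

#C762EA, #CD74ED, #D485EF, #DA97F1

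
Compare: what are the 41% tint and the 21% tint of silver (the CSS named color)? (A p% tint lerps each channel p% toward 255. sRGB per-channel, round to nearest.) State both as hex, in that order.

CSS silver is rgb(192, 192, 192).
41% tint:
  R: 192 + 0.41×(255−192) = 192 + 25.83 = 217.83 → 218
  G: 192 + 25.83 = 217.83 → 218
  B: 192 + 25.83 = 217.83 → 218
  → #dadada
21% tint:
  R: 192 + 0.21×(255−192) = 192 + 13.23 = 205.23 → 205
  G: 192 + 0.21×(255−192) = 192 + 13.23 = 205.23 → 205
  B: 192 + 0.21×(255−192) = 192 + 13.23 = 205.23 → 205
  → #cdcdcd

#dadada, #cdcdcd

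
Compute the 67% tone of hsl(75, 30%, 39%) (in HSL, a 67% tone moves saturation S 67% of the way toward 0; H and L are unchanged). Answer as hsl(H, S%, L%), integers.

hsl(75, 10%, 39%)

S moves 67% from 30 toward 0: 30 − 20.1 = 9.9 → 10.
H and L are unchanged.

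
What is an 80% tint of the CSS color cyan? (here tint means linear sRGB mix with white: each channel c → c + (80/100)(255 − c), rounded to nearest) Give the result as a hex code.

CSS cyan is rgb(0, 255, 255).
An 80% tint moves each channel 80% toward 255:
  R: 0 + 0.8×(255−0) = 0 + 204 = 204 → 204
  G: 255 + 0.8×(255−255) = 255 + 0 = 255 → 255
  B: 255 + 0.8×(255−255) = 255 + 0 = 255 → 255
rgb(204, 255, 255) = #ccffff.

#ccffff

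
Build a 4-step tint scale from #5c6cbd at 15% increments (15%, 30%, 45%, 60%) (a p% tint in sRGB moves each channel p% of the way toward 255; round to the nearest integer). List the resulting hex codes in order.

#5c6cbd is rgb(92, 108, 189).
15%: (92 + 24.45 = 116.45→116, 108 + 22.05 = 130.05→130, 189 + 9.9 = 198.9→199) → #7482c7
30%: (92 + 48.9 = 140.9→141, 108 + 44.1 = 152.1→152, 189 + 19.8 = 208.8→209) → #8d98d1
45%: (92 + 73.35 = 165.35→165, 108 + 66.15 = 174.15→174, 189 + 29.7 = 218.7→219) → #a5aedb
60%: (92 + 97.8 = 189.8→190, 108 + 88.2 = 196.2→196, 189 + 39.6 = 228.6→229) → #bec4e5

#7482c7, #8d98d1, #a5aedb, #bec4e5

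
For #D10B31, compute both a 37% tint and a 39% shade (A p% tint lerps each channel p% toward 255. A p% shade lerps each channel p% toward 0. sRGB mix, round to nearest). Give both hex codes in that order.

#E2657D, #7F071E

#D10B31 is rgb(209, 11, 49).
37% tint:
  R: 209 + 0.37×(255−209) = 209 + 17.02 = 226.02 → 226
  G: 11 + 90.28 = 101.28 → 101
  B: 49 + 0.37×(255−49) = 49 + 76.22 = 125.22 → 125
  → #E2657D
39% shade:
  R: 209 − 81.51 = 127.49 → 127
  G: 11 − 4.29 = 6.71 → 7
  B: 49 + 0.39×(0−49) = 49 − 19.11 = 29.89 → 30
  → #7F071E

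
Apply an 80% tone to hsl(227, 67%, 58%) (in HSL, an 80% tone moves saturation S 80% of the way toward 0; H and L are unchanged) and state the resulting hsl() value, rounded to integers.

S moves 80% from 67 toward 0: 67 − 53.6 = 13.4 → 13.
H and L are unchanged.

hsl(227, 13%, 58%)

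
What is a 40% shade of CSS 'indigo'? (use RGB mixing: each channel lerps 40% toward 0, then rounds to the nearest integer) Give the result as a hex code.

#2d004e

CSS indigo is rgb(75, 0, 130).
Lerp each channel 40% toward 0:
  R: 75 − 30 = 45 → 45
  G: 0 + 0.4×(0−0) = 0 + 0 = 0 → 0
  B: 130 + 0.4×(0−130) = 130 − 52 = 78 → 78
rgb(45, 0, 78) = #2d004e.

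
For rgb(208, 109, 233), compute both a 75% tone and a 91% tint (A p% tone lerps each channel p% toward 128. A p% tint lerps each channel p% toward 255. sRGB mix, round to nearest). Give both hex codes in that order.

75% tone:
  R: 208 + 0.75×(128−208) = 208 − 60 = 148 → 148
  G: 109 + 0.75×(128−109) = 109 + 14.25 = 123.25 → 123
  B: 233 + 0.75×(128−233) = 233 − 78.75 = 154.25 → 154
  → #947b9a
91% tint:
  R: 208 + 0.91×(255−208) = 208 + 42.77 = 250.77 → 251
  G: 109 + 0.91×(255−109) = 109 + 132.86 = 241.86 → 242
  B: 233 + 0.91×(255−233) = 233 + 20.02 = 253.02 → 253
  → #fbf2fd

#947b9a, #fbf2fd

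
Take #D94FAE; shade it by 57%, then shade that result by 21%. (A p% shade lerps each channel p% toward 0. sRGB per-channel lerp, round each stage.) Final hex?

#D94FAE is rgb(217, 79, 174).
A 57% shade moves each channel 57% toward 0:
  R: 217 + 0.57×(0−217) = 217 − 123.69 = 93.31 → 93
  G: 79 + 0.57×(0−79) = 79 − 45.03 = 33.97 → 34
  B: 174 − 99.18 = 74.82 → 75
After the shade: rgb(93, 34, 75) = #5D224B.
Lerp each channel 21% toward 0:
  R: 93 + 0.21×(0−93) = 93 − 19.53 = 73.47 → 73
  G: 34 − 7.14 = 26.86 → 27
  B: 75 − 15.75 = 59.25 → 59
rgb(73, 27, 59) = #491B3B.

#491B3B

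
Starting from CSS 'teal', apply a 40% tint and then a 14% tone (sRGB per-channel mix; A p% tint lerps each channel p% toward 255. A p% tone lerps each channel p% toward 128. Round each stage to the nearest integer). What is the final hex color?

#6aacac

CSS teal is rgb(0, 128, 128).
Per channel, c → c + 0.4(255 − c):
  R: 0 + 102 = 102 → 102
  G: 128 + 0.4×(255−128) = 128 + 50.8 = 178.8 → 179
  B: 128 + 50.8 = 178.8 → 179
After the tint: rgb(102, 179, 179) = #66b3b3.
Lerp each channel 14% toward 128:
  R: 102 + 0.14×(128−102) = 102 + 3.64 = 105.64 → 106
  G: 179 + 0.14×(128−179) = 179 − 7.14 = 171.86 → 172
  B: 179 + 0.14×(128−179) = 179 − 7.14 = 171.86 → 172
rgb(106, 172, 172) = #6aacac.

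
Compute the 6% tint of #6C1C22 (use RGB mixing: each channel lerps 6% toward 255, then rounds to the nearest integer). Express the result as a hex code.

#752A2F

#6C1C22 is rgb(108, 28, 34).
Per channel, c → c + 0.06(255 − c):
  R: 108 + 8.82 = 116.82 → 117
  G: 28 + 13.62 = 41.62 → 42
  B: 34 + 0.06×(255−34) = 34 + 13.26 = 47.26 → 47
rgb(117, 42, 47) = #752A2F.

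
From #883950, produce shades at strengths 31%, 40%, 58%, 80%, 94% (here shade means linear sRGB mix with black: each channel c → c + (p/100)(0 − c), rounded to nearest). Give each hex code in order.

#883950 is rgb(136, 57, 80).
31%: (136 − 42.16 = 93.84→94, 57 − 17.67 = 39.33→39, 80 − 24.8 = 55.2→55) → #5e2737
40%: (136 − 54.4 = 81.6→82, 57 − 22.8 = 34.2→34, 80 − 32 = 48→48) → #522230
58%: (136 − 78.88 = 57.12→57, 57 − 33.06 = 23.94→24, 80 − 46.4 = 33.6→34) → #391822
80%: (136 − 108.8 = 27.2→27, 57 − 45.6 = 11.4→11, 80 − 64 = 16→16) → #1b0b10
94%: (136 − 127.84 = 8.16→8, 57 − 53.58 = 3.42→3, 80 − 75.2 = 4.8→5) → #080305

#5e2737, #522230, #391822, #1b0b10, #080305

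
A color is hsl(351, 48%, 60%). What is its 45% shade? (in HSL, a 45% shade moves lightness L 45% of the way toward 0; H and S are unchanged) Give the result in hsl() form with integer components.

hsl(351, 48%, 33%)

L moves 45% from 60 toward 0: 60 − 27 = 33 → 33.
H and S are unchanged.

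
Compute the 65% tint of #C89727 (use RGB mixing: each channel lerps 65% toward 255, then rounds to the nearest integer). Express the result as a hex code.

#C89727 is rgb(200, 151, 39).
A 65% tint moves each channel 65% toward 255:
  R: 200 + 0.65×(255−200) = 200 + 35.75 = 235.75 → 236
  G: 151 + 0.65×(255−151) = 151 + 67.6 = 218.6 → 219
  B: 39 + 0.65×(255−39) = 39 + 140.4 = 179.4 → 179
rgb(236, 219, 179) = #ECDBB3.

#ECDBB3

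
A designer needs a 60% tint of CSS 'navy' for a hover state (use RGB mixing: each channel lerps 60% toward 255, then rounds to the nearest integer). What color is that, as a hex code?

#9999cc

CSS navy is rgb(0, 0, 128).
A 60% tint moves each channel 60% toward 255:
  R: 0 + 0.6×(255−0) = 0 + 153 = 153 → 153
  G: 0 + 0.6×(255−0) = 0 + 153 = 153 → 153
  B: 128 + 0.6×(255−128) = 128 + 76.2 = 204.2 → 204
rgb(153, 153, 204) = #9999cc.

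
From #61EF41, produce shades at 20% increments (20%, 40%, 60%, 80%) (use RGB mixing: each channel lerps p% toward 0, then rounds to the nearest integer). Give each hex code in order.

#61EF41 is rgb(97, 239, 65).
20%: (97 − 19.4 = 77.6→78, 239 − 47.8 = 191.2→191, 65 − 13 = 52→52) → #4EBF34
40%: (97 − 38.8 = 58.2→58, 239 − 95.6 = 143.4→143, 65 − 26 = 39→39) → #3A8F27
60%: (97 − 58.2 = 38.8→39, 239 − 143.4 = 95.6→96, 65 − 39 = 26→26) → #27601A
80%: (97 − 77.6 = 19.4→19, 239 − 191.2 = 47.8→48, 65 − 52 = 13→13) → #13300D

#4EBF34, #3A8F27, #27601A, #13300D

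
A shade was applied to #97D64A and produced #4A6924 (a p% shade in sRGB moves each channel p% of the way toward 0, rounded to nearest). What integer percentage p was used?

#97D64A is rgb(151, 214, 74); #4A6924 is rgb(74, 105, 36).
On the G channel (widest range): 105 ≈ 214 + (p/100)(0 − 214), so p ≈ 100×(105 − 214)/(0 − 214) = -10900/-214 = 50.93.
p = 51 reproduces all three channels after rounding.

51%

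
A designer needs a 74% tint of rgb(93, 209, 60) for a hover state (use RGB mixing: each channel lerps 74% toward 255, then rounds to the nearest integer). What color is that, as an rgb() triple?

rgb(213, 243, 204)

Per channel, c → c + 0.74(255 − c):
  R: 93 + 0.74×(255−93) = 93 + 119.88 = 212.88 → 213
  G: 209 + 34.04 = 243.04 → 243
  B: 60 + 144.3 = 204.3 → 204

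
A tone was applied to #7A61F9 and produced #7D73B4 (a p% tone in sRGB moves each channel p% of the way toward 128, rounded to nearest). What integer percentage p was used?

#7A61F9 is rgb(122, 97, 249); #7D73B4 is rgb(125, 115, 180).
On the B channel (widest range): 180 ≈ 249 + (p/100)(128 − 249), so p ≈ 100×(180 − 249)/(128 − 249) = -6900/-121 = 57.02.
p = 57 reproduces all three channels after rounding.

57%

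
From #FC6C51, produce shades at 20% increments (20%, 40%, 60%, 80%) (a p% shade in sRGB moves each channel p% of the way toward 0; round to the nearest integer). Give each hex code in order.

#CA5641, #974131, #652B20, #321610

#FC6C51 is rgb(252, 108, 81).
20%: (252 − 50.4 = 201.6→202, 108 − 21.6 = 86.4→86, 81 − 16.2 = 64.8→65) → #CA5641
40%: (252 − 100.8 = 151.2→151, 108 − 43.2 = 64.8→65, 81 − 32.4 = 48.6→49) → #974131
60%: (252 − 151.2 = 100.8→101, 108 − 64.8 = 43.2→43, 81 − 48.6 = 32.4→32) → #652B20
80%: (252 − 201.6 = 50.4→50, 108 − 86.4 = 21.6→22, 81 − 64.8 = 16.2→16) → #321610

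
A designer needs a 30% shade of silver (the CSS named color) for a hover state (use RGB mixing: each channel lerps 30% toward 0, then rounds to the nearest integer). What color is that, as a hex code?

CSS silver is rgb(192, 192, 192).
A 30% shade moves each channel 30% toward 0:
  R: 192 + 0.3×(0−192) = 192 − 57.6 = 134.4 → 134
  G: 192 + 0.3×(0−192) = 192 − 57.6 = 134.4 → 134
  B: 192 + 0.3×(0−192) = 192 − 57.6 = 134.4 → 134
rgb(134, 134, 134) = #868686.

#868686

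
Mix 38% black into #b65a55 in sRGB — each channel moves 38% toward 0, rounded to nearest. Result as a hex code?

#b65a55 is rgb(182, 90, 85).
A 38% shade moves each channel 38% toward 0:
  R: 182 − 69.16 = 112.84 → 113
  G: 90 + 0.38×(0−90) = 90 − 34.2 = 55.8 → 56
  B: 85 + 0.38×(0−85) = 85 − 32.3 = 52.7 → 53
rgb(113, 56, 53) = #713835.

#713835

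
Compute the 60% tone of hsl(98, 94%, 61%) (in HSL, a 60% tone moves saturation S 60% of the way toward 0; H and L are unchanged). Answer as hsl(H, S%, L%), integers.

S moves 60% from 94 toward 0: 94 − 56.4 = 37.6 → 38.
H and L are unchanged.

hsl(98, 38%, 61%)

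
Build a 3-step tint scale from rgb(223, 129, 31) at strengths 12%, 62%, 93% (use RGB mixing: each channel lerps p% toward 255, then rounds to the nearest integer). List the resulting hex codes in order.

12%: (223 + 3.84 = 226.84→227, 129 + 15.12 = 144.12→144, 31 + 26.88 = 57.88→58) → #E3903A
62%: (223 + 19.84 = 242.84→243, 129 + 78.12 = 207.12→207, 31 + 138.88 = 169.88→170) → #F3CFAA
93%: (223 + 29.76 = 252.76→253, 129 + 117.18 = 246.18→246, 31 + 208.32 = 239.32→239) → #FDF6EF

#E3903A, #F3CFAA, #FDF6EF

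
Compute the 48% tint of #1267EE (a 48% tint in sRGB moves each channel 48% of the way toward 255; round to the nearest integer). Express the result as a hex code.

#84B0F6

#1267EE is rgb(18, 103, 238).
Per channel, c → c + 0.48(255 − c):
  R: 18 + 113.76 = 131.76 → 132
  G: 103 + 0.48×(255−103) = 103 + 72.96 = 175.96 → 176
  B: 238 + 8.16 = 246.16 → 246
rgb(132, 176, 246) = #84B0F6.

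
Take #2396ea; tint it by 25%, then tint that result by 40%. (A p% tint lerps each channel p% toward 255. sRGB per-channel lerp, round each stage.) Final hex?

#2396ea is rgb(35, 150, 234).
Per channel, c → c + 0.25(255 − c):
  R: 35 + 55 = 90 → 90
  G: 150 + 26.25 = 176.25 → 176
  B: 234 + 5.25 = 239.25 → 239
After the tint: rgb(90, 176, 239) = #5ab0ef.
Per channel, c → c + 0.4(255 − c):
  R: 90 + 0.4×(255−90) = 90 + 66 = 156 → 156
  G: 176 + 0.4×(255−176) = 176 + 31.6 = 207.6 → 208
  B: 239 + 6.4 = 245.4 → 245
rgb(156, 208, 245) = #9cd0f5.

#9cd0f5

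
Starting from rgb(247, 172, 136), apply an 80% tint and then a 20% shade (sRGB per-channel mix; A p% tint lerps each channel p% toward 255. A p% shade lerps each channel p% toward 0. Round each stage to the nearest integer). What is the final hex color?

#CABEB9

Per channel, c → c + 0.8(255 − c):
  R: 247 + 6.4 = 253.4 → 253
  G: 172 + 0.8×(255−172) = 172 + 66.4 = 238.4 → 238
  B: 136 + 95.2 = 231.2 → 231
After the tint: rgb(253, 238, 231) = #FDEEE7.
Per channel, c → c + 0.2(0 − c):
  R: 253 − 50.6 = 202.4 → 202
  G: 238 − 47.6 = 190.4 → 190
  B: 231 − 46.2 = 184.8 → 185
rgb(202, 190, 185) = #CABEB9.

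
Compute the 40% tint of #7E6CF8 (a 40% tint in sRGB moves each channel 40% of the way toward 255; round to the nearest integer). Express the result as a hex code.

#7E6CF8 is rgb(126, 108, 248).
Per channel, c → c + 0.4(255 − c):
  R: 126 + 51.6 = 177.6 → 178
  G: 108 + 58.8 = 166.8 → 167
  B: 248 + 0.4×(255−248) = 248 + 2.8 = 250.8 → 251
rgb(178, 167, 251) = #B2A7FB.

#B2A7FB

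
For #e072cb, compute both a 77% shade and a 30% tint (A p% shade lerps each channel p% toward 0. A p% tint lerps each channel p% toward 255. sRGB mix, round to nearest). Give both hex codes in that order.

#341a2f, #e99cdb

#e072cb is rgb(224, 114, 203).
77% shade:
  R: 224 + 0.77×(0−224) = 224 − 172.48 = 51.52 → 52
  G: 114 − 87.78 = 26.22 → 26
  B: 203 + 0.77×(0−203) = 203 − 156.31 = 46.69 → 47
  → #341a2f
30% tint:
  R: 224 + 0.3×(255−224) = 224 + 9.3 = 233.3 → 233
  G: 114 + 0.3×(255−114) = 114 + 42.3 = 156.3 → 156
  B: 203 + 0.3×(255−203) = 203 + 15.6 = 218.6 → 219
  → #e99cdb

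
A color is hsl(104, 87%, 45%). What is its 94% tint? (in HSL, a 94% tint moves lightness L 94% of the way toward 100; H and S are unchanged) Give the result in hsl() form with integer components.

hsl(104, 87%, 97%)

L moves 94% from 45 toward 100: 45 + 51.7 = 96.7 → 97.
H and S are unchanged.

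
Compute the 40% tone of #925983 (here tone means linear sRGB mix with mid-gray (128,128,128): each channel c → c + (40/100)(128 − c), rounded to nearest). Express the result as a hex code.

#8B6982

#925983 is rgb(146, 89, 131).
Per channel, c → c + 0.4(128 − c):
  R: 146 − 7.2 = 138.8 → 139
  G: 89 + 0.4×(128−89) = 89 + 15.6 = 104.6 → 105
  B: 131 + 0.4×(128−131) = 131 − 1.2 = 129.8 → 130
rgb(139, 105, 130) = #8B6982.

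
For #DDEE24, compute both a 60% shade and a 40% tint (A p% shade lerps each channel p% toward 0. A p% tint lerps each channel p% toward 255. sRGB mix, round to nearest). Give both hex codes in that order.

#585F0E, #EBF57C

#DDEE24 is rgb(221, 238, 36).
60% shade:
  R: 221 + 0.6×(0−221) = 221 − 132.6 = 88.4 → 88
  G: 238 − 142.8 = 95.2 → 95
  B: 36 + 0.6×(0−36) = 36 − 21.6 = 14.4 → 14
  → #585F0E
40% tint:
  R: 221 + 13.6 = 234.6 → 235
  G: 238 + 0.4×(255−238) = 238 + 6.8 = 244.8 → 245
  B: 36 + 0.4×(255−36) = 36 + 87.6 = 123.6 → 124
  → #EBF57C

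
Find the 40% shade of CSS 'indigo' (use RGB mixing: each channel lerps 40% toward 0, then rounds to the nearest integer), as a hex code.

#2D004E

CSS indigo is rgb(75, 0, 130).
A 40% shade moves each channel 40% toward 0:
  R: 75 − 30 = 45 → 45
  G: 0 + 0 = 0 → 0
  B: 130 − 52 = 78 → 78
rgb(45, 0, 78) = #2D004E.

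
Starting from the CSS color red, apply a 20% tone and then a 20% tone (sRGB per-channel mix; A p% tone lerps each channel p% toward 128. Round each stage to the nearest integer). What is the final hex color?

CSS red is rgb(255, 0, 0).
Lerp each channel 20% toward 128:
  R: 255 − 25.4 = 229.6 → 230
  G: 0 + 25.6 = 25.6 → 26
  B: 0 + 0.2×(128−0) = 0 + 25.6 = 25.6 → 26
After the tone: rgb(230, 26, 26) = #e61a1a.
Per channel, c → c + 0.2(128 − c):
  R: 230 + 0.2×(128−230) = 230 − 20.4 = 209.6 → 210
  G: 26 + 0.2×(128−26) = 26 + 20.4 = 46.4 → 46
  B: 26 + 20.4 = 46.4 → 46
rgb(210, 46, 46) = #d22e2e.

#d22e2e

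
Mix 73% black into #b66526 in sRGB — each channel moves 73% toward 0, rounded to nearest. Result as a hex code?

#b66526 is rgb(182, 101, 38).
A 73% shade moves each channel 73% toward 0:
  R: 182 + 0.73×(0−182) = 182 − 132.86 = 49.14 → 49
  G: 101 − 73.73 = 27.27 → 27
  B: 38 + 0.73×(0−38) = 38 − 27.74 = 10.26 → 10
rgb(49, 27, 10) = #311b0a.

#311b0a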